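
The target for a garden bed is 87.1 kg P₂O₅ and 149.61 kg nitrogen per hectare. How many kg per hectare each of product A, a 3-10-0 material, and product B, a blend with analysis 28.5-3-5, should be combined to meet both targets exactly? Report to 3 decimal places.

With a, b = kg per hectare of product A and product B:
P₂O₅: 0.1·a + 0.03·b = 87.1
N: 0.03·a + 0.285·b = 149.61
Eliminate a: (row1) − 0.1/0.03·(row2) → -0.92·b = -411.6, so b = 447.3913.
Back-substitute: a = (87.1 − 0.03·447.3913) / 0.1 = 736.7826.

736.783 kg product A, 447.391 kg product B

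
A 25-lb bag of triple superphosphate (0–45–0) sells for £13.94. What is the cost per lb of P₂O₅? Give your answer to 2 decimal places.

P₂O₅ in bag = 25 × 45% = 11.25 lb.
Cost per lb P₂O₅ = £13.94 / 11.25 = £1.2391.

£1.24 per lb P₂O₅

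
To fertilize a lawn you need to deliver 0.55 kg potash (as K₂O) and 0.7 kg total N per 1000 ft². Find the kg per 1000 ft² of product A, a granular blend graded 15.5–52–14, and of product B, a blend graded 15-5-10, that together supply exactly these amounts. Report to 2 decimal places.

Per-1000 ft² balance (a = product A, b = product B):
K₂O: 0.14·a + 0.1·b = 0.55
N: 0.155·a + 0.15·b = 0.7
Eliminate a: (row1) − 0.14/0.155·(row2) → -0.0354839·b = -0.0822581, so b = 2.31818.
Back-substitute: a = (0.55 − 0.1·2.31818) / 0.14 = 2.27273.

2.27 kg product A, 2.32 kg product B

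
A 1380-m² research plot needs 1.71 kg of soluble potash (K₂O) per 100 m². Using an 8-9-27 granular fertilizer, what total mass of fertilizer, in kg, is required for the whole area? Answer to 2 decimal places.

Product per 100 m² = 1.71 / 27% = 6.33333 kg.
Total product = 6.33333 × 1380 / 100 = 87.4 kg.

87.40 kg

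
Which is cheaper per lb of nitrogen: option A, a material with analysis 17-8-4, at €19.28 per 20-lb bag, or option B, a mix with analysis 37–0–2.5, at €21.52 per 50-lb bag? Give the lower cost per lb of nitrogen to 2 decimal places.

€1.16 per lb N (option B)

option A: N per bag = 20 × 17% = 3.4 lb; cost = 19.28 / 3.4 = €5.6706/lb N.
option B: N per bag = 50 × 37% = 18.5 lb; cost = 21.52 / 18.5 = €1.1632/lb N.
option B is cheaper.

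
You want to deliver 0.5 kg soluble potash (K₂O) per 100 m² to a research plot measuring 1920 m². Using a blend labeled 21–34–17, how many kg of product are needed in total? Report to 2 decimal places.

Product per 100 m² = 0.5 / 17% = 2.94118 kg.
Total product = 2.94118 × 1920 / 100 = 56.4706 kg.

56.47 kg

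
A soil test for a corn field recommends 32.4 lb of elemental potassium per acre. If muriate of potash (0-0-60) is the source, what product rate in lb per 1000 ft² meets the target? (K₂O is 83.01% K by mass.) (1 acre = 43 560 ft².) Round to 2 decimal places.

1.49 lb of product per thousand sq ft

As K₂O: 32.4 / 0.8301 = 39.0314 lb per acre.
Product per acre = 39.0314 / 60% = 65.0524 lb.
Convert to per 1000 ft²: 65.0524 × 0.0229568 = 1.4934 lb.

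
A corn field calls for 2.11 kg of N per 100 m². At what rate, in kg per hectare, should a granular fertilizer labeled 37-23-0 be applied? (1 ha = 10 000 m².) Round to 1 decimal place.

Product per 100 m² = 2.11 / 37% = 5.7027 kg.
Convert to per hectare: 5.7027 × 100 = 570.27 kg.

570.3 kg of product per hectare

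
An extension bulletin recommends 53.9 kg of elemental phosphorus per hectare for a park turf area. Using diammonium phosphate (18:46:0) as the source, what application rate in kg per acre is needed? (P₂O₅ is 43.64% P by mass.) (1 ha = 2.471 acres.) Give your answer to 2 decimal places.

108.66 kg of product per acre

As P₂O₅: 53.9 / 0.4364 = 123.511 kg per hectare.
Product per hectare = 123.511 / 46% = 268.501 kg.
Convert to per acre: 268.501 × 0.404694 = 108.661 kg.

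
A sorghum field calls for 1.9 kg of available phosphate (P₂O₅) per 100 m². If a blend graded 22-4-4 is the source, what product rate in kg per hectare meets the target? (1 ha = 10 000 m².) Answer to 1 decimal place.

Product per 100 m² = 1.9 / 4% = 47.5 kg.
Convert to per hectare: 47.5 × 100 = 4750 kg.

4750.0 kg of product per hectare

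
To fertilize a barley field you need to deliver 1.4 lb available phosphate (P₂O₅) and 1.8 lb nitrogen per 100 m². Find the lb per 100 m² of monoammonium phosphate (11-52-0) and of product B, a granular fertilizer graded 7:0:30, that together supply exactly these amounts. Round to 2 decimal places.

2.69 lb monoammonium phosphate, 21.48 lb product B

Let a = lb of monoammonium phosphate, b = lb of product B (per 100 m²).
P₂O₅: 0.52·a + 0·b = 1.4
N: 0.11·a + 0.07·b = 1.8
From row1: a = (1.4 − 0·b) / 0.52.
Into row2: 0.11·(1.4 − 0·b)/0.52 + 0.07·b = 1.8 → b = 21.4835, a = 2.69231.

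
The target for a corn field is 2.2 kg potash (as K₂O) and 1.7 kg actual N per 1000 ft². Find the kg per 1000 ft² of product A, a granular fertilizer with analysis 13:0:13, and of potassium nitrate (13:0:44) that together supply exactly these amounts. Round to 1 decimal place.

11.5 kg product A, 1.6 kg potassium nitrate

With a, b = kg per 1000 ft² of product A and potassium nitrate:
K₂O: 0.13·a + 0.44·b = 2.2
N: 0.13·a + 0.13·b = 1.7
From row1: a = (2.2 − 0.44·b) / 0.13.
Into row2: 0.13·(2.2 − 0.44·b)/0.13 + 0.13·b = 1.7 → b = 1.6129, a = 11.464.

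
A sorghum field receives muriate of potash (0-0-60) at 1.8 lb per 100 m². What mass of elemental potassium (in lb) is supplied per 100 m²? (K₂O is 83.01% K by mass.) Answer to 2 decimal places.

K₂O per 100 m² = 1.8 × 60% = 1.08 lb.
Elemental K = 1.08 × 0.8301 = 0.896508 lb per 100 m².

0.90 lb K per hundred sq m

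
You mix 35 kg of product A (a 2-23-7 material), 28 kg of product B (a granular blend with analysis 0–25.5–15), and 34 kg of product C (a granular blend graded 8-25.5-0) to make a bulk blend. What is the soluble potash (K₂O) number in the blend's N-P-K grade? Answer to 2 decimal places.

6.86% K₂O

Total mass = 35 + 28 + 34 = 97 kg.
K₂O mass = 7%×35 + 15%×28 + 0%×34 = 6.65 kg.
% K₂O = 6.65 / 97 = 6.85567%.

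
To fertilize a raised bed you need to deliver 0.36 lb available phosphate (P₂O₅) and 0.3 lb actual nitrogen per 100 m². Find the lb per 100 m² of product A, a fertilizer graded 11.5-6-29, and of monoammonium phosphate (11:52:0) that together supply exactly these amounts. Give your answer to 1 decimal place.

2.2 lb product A, 0.4 lb monoammonium phosphate

With a, b = lb per 100 m² of product A and monoammonium phosphate:
P₂O₅: 0.06·a + 0.52·b = 0.36
N: 0.115·a + 0.11·b = 0.3
Eliminate a: (row1) − 0.06/0.115·(row2) → 0.462609·b = 0.203478, so b = 0.43985.
Back-substitute: a = (0.36 − 0.52·0.43985) / 0.06 = 2.18797.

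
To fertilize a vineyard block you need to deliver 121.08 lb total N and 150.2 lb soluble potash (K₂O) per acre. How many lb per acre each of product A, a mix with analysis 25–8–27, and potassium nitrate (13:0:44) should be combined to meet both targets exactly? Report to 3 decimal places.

With a, b = lb per acre of product A and potassium nitrate:
N: 0.25·a + 0.13·b = 121.08
K₂O: 0.27·a + 0.44·b = 150.2
Eliminate b: (row1) − 0.13/0.44·(row2) → 0.170227·a = 76.7027, so a = 450.5901.
Then b = (150.2 − 0.27·450.5901) / 0.44 = 64.8652.

450.590 lb product A, 64.865 lb potassium nitrate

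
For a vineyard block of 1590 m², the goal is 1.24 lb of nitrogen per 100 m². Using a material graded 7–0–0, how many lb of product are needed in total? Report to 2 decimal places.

281.66 lb

Product per 100 m² = 1.24 / 7% = 17.7143 lb.
Total product = 17.7143 × 1590 / 100 = 281.657 lb.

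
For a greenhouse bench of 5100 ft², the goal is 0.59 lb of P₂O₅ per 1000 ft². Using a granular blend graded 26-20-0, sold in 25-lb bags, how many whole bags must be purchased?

1 bags

Product per 1000 ft² = 0.59 / 20% = 2.95 lb.
Total product = 2.95 × 5100 / 1000 = 15.045 lb.
Bags = ⌈15.045 / 25⌉ = 1.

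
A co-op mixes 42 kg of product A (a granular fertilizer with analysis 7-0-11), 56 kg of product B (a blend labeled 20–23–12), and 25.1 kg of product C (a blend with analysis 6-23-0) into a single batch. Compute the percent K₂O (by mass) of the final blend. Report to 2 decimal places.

9.21% K₂O

Total mass = 42 + 56 + 25.1 = 123.1 kg.
K₂O mass = 11%×42 + 12%×56 + 0%×25.1 = 11.34 kg.
% K₂O = 11.34 / 123.1 = 9.21202%.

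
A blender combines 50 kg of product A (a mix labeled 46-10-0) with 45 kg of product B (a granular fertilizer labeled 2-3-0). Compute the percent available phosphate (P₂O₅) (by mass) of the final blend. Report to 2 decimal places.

Total mass = 50 + 45 = 95 kg.
P₂O₅ mass = 10%×50 + 3%×45 = 6.35 kg.
% P₂O₅ = 6.35 / 95 = 6.68421%.

6.68% P₂O₅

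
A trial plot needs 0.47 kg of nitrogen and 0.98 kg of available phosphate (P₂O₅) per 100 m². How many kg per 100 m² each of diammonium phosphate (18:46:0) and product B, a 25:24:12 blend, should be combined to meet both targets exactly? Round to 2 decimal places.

1.84 kg diammonium phosphate, 0.55 kg product B

With a, b = kg per 100 m² of diammonium phosphate and product B:
N: 0.18·a + 0.25·b = 0.47
P₂O₅: 0.46·a + 0.24·b = 0.98
Eliminate b: (row1) − 0.25/0.24·(row2) → -0.299167·a = -0.550833, so a = 1.84123.
Then b = (0.98 − 0.46·1.84123) / 0.24 = 0.554318.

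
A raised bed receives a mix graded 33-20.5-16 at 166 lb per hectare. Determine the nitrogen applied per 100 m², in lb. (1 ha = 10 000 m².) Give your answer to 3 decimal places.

0.548 lb N per hundred sq m

nitrogen per hectare = 166 × 33% = 54.78 lb.
Convert to per 100 m²: 54.78 × 0.01 = 0.5478 lb.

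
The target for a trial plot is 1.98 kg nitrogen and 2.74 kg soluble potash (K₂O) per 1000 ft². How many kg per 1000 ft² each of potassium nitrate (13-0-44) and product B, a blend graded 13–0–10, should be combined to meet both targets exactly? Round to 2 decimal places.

3.58 kg potassium nitrate, 11.65 kg product B

Let a = kg of potassium nitrate, b = kg of product B (per 1000 ft²).
N: 0.13·a + 0.13·b = 1.98
K₂O: 0.44·a + 0.1·b = 2.74
Eliminate a: (row1) − 0.13/0.44·(row2) → 0.100455·b = 1.17045, so b = 11.6516.
Back-substitute: a = (1.98 − 0.13·11.6516) / 0.13 = 3.57919.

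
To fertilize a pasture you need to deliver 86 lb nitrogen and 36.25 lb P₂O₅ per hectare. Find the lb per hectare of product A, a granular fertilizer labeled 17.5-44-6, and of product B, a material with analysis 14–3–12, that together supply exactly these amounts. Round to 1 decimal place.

44.3 lb product A, 558.9 lb product B

Let a = lb of product A, b = lb of product B (per hectare).
N: 0.175·a + 0.14·b = 86
P₂O₅: 0.44·a + 0.03·b = 36.25
From row1: a = (86 − 0.14·b) / 0.175.
Into row2: 0.44·(86 − 0.14·b)/0.175 + 0.03·b = 36.25 → b = 558.94, a = 44.2768.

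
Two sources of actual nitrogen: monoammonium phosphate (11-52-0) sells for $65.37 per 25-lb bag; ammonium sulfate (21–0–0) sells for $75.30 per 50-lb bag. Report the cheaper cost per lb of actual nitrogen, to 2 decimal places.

monoammonium phosphate: N per bag = 25 × 11% = 2.75 lb; cost = 65.37 / 2.75 = $23.7709/lb N.
ammonium sulfate: N per bag = 50 × 21% = 10.5 lb; cost = 75.30 / 10.5 = $7.1714/lb N.
ammonium sulfate is cheaper.

$7.17 per lb N (ammonium sulfate)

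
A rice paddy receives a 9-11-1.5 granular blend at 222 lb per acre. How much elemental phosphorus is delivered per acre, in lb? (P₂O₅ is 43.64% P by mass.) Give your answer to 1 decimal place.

10.7 lb P per acre

P₂O₅ per acre = 222 × 11% = 24.42 lb.
Elemental P = 24.42 × 0.4364 = 10.6569 lb per acre.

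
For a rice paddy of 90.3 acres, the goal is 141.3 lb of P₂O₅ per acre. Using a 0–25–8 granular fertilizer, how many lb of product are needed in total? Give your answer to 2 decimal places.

Product per acre = 141.3 / 25% = 565.2 lb.
Total product = 565.2 × 90.3 = 51037.56 lb.

51037.56 lb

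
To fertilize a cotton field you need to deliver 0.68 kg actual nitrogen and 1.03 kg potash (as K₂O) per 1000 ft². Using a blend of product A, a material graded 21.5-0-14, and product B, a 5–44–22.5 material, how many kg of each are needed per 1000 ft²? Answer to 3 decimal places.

With a, b = kg per 1000 ft² of product A and product B:
N: 0.215·a + 0.05·b = 0.68
K₂O: 0.14·a + 0.225·b = 1.03
Solving simultaneously: a = 2.45317, b = 3.05136.

2.453 kg product A, 3.051 kg product B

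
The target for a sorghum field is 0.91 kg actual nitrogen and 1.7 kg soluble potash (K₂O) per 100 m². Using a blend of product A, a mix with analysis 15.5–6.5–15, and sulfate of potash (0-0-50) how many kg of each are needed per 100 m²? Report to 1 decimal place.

5.9 kg product A, 1.6 kg sulfate of potash

Per-100 m² balance (a = product A, b = sulfate of potash):
N: 0.155·a + 0·b = 0.91
K₂O: 0.15·a + 0.5·b = 1.7
From row1: a = (0.91 − 0·b) / 0.155.
Into row2: 0.15·(0.91 − 0·b)/0.155 + 0.5·b = 1.7 → b = 1.63871, a = 5.87097.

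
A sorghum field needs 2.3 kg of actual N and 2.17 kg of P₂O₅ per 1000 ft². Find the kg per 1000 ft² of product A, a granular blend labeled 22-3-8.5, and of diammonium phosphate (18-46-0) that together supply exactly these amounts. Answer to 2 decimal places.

6.97 kg product A, 4.26 kg diammonium phosphate

With a, b = kg per 1000 ft² of product A and diammonium phosphate:
N: 0.22·a + 0.18·b = 2.3
P₂O₅: 0.03·a + 0.46·b = 2.17
From row1: a = (2.3 − 0.18·b) / 0.22.
Into row2: 0.03·(2.3 − 0.18·b)/0.22 + 0.46·b = 2.17 → b = 4.26305, a = 6.9666.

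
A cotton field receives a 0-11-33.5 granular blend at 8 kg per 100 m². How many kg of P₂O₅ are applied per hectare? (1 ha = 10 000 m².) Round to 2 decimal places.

88.00 kg P₂O₅ per hectare

P₂O₅ per 100 m² = 8 × 11% = 0.88 kg.
Convert to per hectare: 0.88 × 100 = 88 kg.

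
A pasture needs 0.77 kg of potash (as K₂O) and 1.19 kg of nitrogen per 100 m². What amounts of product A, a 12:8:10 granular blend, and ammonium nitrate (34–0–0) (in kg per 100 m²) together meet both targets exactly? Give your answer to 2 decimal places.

With a, b = kg per 100 m² of product A and ammonium nitrate:
K₂O: 0.1·a + 0·b = 0.77
N: 0.12·a + 0.34·b = 1.19
Eliminate a: (row1) − 0.1/0.12·(row2) → -0.283333·b = -0.221667, so b = 0.782353.
Back-substitute: a = (0.77 − 0·0.782353) / 0.1 = 7.7.

7.70 kg product A, 0.78 kg ammonium nitrate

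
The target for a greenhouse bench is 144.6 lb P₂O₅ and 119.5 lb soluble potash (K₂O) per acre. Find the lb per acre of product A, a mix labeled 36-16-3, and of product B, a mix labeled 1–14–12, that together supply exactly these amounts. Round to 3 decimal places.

41.467 lb product A, 985.467 lb product B

With a, b = lb per acre of product A and product B:
P₂O₅: 0.16·a + 0.14·b = 144.6
K₂O: 0.03·a + 0.12·b = 119.5
Eliminate a: (row1) − 0.16/0.03·(row2) → -0.5·b = -492.733, so b = 985.4667.
Back-substitute: a = (144.6 − 0.14·985.4667) / 0.16 = 41.4667.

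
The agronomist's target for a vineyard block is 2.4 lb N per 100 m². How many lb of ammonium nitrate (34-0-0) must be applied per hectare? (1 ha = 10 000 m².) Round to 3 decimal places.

705.882 lb of product per hectare

Product per 100 m² = 2.4 / 34% = 7.05882 lb.
Convert to per hectare: 7.05882 × 100 = 705.8824 lb.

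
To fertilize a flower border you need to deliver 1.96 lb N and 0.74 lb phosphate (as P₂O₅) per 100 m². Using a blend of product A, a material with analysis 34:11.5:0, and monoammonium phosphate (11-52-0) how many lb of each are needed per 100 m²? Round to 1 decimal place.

5.7 lb product A, 0.2 lb monoammonium phosphate

With a, b = lb per 100 m² of product A and monoammonium phosphate:
N: 0.34·a + 0.11·b = 1.96
P₂O₅: 0.115·a + 0.52·b = 0.74
Eliminate a: (row1) − 0.34/0.115·(row2) → -1.42739·b = -0.227826, so b = 0.15961.
Back-substitute: a = (1.96 − 0.11·0.15961) / 0.34 = 5.71307.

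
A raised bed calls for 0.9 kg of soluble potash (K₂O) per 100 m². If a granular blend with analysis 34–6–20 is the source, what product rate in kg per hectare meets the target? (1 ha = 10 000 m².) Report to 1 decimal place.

Product per 100 m² = 0.9 / 20% = 4.5 kg.
Convert to per hectare: 4.5 × 100 = 450 kg.

450.0 kg of product per hectare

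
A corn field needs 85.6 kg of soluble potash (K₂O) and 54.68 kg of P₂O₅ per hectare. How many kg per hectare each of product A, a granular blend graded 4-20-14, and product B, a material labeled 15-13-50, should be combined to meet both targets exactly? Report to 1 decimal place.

198.2 kg product A, 115.7 kg product B

Let a = kg of product A, b = kg of product B (per hectare).
K₂O: 0.14·a + 0.5·b = 85.6
P₂O₅: 0.2·a + 0.13·b = 54.68
Eliminate a: (row1) − 0.14/0.2·(row2) → 0.409·b = 47.324, so b = 115.707.
Back-substitute: a = (85.6 − 0.5·115.707) / 0.14 = 198.191.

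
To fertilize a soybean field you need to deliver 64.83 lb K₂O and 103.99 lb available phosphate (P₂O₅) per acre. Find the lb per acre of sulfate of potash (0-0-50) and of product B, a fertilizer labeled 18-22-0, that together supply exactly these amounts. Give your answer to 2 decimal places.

With a, b = lb per acre of sulfate of potash and product B:
K₂O: 0.5·a + 0·b = 64.83
P₂O₅: 0·a + 0.22·b = 103.99
Solving simultaneously: a = 129.66, b = 472.682.

129.66 lb sulfate of potash, 472.68 lb product B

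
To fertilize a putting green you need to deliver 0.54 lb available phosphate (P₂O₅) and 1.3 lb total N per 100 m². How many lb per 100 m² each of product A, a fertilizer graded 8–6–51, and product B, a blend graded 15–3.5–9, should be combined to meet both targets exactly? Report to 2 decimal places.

With a, b = lb per 100 m² of product A and product B:
P₂O₅: 0.06·a + 0.035·b = 0.54
N: 0.08·a + 0.15·b = 1.3
Eliminate b: (row1) − 0.035/0.15·(row2) → 0.0413333·a = 0.236667, so a = 5.72581.
Then b = (1.3 − 0.08·5.72581) / 0.15 = 5.6129.

5.73 lb product A, 5.61 lb product B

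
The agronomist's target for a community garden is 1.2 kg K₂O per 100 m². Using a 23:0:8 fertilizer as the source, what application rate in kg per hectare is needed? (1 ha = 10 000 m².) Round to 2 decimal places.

Product per 100 m² = 1.2 / 8% = 15 kg.
Convert to per hectare: 15 × 100 = 1500 kg.

1500.00 kg of product per hectare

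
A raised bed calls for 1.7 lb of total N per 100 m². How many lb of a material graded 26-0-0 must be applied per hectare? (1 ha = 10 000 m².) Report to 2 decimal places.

653.85 lb of product per hectare

Product per 100 m² = 1.7 / 26% = 6.53846 lb.
Convert to per hectare: 6.53846 × 100 = 653.846 lb.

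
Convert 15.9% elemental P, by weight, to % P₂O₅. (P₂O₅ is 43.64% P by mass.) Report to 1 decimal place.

36.4% P₂O₅

%P₂O₅ = 15.9 / 0.4364 = 36.4345%.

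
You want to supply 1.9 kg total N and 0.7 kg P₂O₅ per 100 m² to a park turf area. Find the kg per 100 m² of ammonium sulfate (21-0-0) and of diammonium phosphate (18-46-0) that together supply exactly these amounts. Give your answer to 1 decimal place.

7.7 kg ammonium sulfate, 1.5 kg diammonium phosphate

Per-100 m² balance (a = ammonium sulfate, b = diammonium phosphate):
N: 0.21·a + 0.18·b = 1.9
P₂O₅: 0·a + 0.46·b = 0.7
Solving simultaneously: a = 7.74327, b = 1.52174.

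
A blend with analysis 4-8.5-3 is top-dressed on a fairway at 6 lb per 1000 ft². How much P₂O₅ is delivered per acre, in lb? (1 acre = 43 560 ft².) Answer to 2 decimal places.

22.22 lb P₂O₅ per acre

P₂O₅ per 1000 ft² = 6 × 8.5% = 0.51 lb.
Convert to per acre: 0.51 × 43.56 = 22.2156 lb.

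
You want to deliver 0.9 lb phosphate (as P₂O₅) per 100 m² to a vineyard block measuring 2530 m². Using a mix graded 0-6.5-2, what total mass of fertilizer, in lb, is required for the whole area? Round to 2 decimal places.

Product per 100 m² = 0.9 / 6.5% = 13.8462 lb.
Total product = 13.8462 × 2530 / 100 = 350.308 lb.

350.31 lb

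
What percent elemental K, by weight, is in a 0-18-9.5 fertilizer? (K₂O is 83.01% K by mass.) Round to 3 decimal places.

7.886% K

%K = 9.5 × 0.8301 = 7.88595%.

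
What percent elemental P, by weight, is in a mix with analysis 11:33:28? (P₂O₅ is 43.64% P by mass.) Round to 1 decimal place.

%P = 33 × 0.4364 = 14.4012%.

14.4% P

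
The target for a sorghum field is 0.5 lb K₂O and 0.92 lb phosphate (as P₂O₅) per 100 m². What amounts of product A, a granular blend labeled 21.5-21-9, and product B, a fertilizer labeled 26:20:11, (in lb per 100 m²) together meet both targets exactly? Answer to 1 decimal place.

Per-100 m² balance (a = product A, b = product B):
K₂O: 0.09·a + 0.11·b = 0.5
P₂O₅: 0.21·a + 0.2·b = 0.92
Eliminate b: (row1) − 0.11/0.2·(row2) → -0.0255·a = -0.006, so a = 0.235294.
Then b = (0.92 − 0.21·0.235294) / 0.2 = 4.35294.

0.2 lb product A, 4.4 lb product B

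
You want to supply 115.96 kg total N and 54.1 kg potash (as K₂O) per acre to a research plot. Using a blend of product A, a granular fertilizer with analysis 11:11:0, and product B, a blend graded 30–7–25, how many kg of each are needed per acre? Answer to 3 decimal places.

With a, b = kg per acre of product A and product B:
N: 0.11·a + 0.3·b = 115.96
K₂O: 0·a + 0.25·b = 54.1
Solving simultaneously: a = 464, b = 216.4.

464.000 kg product A, 216.400 kg product B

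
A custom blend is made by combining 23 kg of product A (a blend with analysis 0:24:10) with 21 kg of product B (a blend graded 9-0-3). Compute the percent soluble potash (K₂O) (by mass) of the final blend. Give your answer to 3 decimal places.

6.659% K₂O

Total mass = 23 + 21 = 44 kg.
K₂O mass = 10%×23 + 3%×21 = 2.93 kg.
% K₂O = 2.93 / 44 = 6.65909%.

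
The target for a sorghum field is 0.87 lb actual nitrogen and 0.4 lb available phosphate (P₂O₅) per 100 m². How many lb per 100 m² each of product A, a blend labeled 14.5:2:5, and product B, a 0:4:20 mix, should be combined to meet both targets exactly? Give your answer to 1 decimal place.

Let a = lb of product A, b = lb of product B (per 100 m²).
N: 0.145·a + 0·b = 0.87
P₂O₅: 0.02·a + 0.04·b = 0.4
Eliminate a: (row1) − 0.145/0.02·(row2) → -0.29·b = -2.03, so b = 7.
Back-substitute: a = (0.87 − 0·7) / 0.145 = 6.

6.0 lb product A, 7.0 lb product B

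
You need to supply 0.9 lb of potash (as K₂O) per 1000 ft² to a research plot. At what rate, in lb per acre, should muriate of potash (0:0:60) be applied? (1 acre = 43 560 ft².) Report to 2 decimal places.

65.34 lb of product per acre

Product per 1000 ft² = 0.9 / 60% = 1.5 lb.
Convert to per acre: 1.5 × 43.56 = 65.34 lb.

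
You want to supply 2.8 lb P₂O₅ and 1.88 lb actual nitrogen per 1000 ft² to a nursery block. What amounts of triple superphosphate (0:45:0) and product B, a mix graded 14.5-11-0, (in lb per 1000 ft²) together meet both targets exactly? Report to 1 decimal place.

3.1 lb triple superphosphate, 13.0 lb product B

With a, b = lb per 1000 ft² of triple superphosphate and product B:
P₂O₅: 0.45·a + 0.11·b = 2.8
N: 0·a + 0.145·b = 1.88
Solving simultaneously: a = 3.05287, b = 12.9655.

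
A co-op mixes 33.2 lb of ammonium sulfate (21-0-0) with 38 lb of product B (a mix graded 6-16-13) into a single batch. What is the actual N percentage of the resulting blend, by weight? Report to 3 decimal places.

Total mass = 33.2 + 38 = 71.2 lb.
N mass = 21%×33.2 + 6%×38 = 9.252 lb.
% N = 9.252 / 71.2 = 12.9944%.

12.994% N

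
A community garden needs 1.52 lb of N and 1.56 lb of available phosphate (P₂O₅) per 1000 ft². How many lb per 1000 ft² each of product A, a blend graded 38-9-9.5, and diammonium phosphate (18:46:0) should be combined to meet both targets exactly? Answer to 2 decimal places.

Per-1000 ft² balance (a = product A, b = diammonium phosphate):
N: 0.38·a + 0.18·b = 1.52
P₂O₅: 0.09·a + 0.46·b = 1.56
From row1: a = (1.52 − 0.18·b) / 0.38.
Into row2: 0.09·(1.52 − 0.18·b)/0.38 + 0.46·b = 1.56 → b = 2.87516, a = 2.63808.

2.64 lb product A, 2.88 lb diammonium phosphate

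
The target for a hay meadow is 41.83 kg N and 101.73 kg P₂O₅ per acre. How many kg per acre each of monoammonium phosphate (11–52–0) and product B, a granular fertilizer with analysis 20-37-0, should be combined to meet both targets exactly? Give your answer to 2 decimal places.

Per-acre balance (a = monoammonium phosphate, b = product B):
N: 0.11·a + 0.2·b = 41.83
P₂O₅: 0.52·a + 0.37·b = 101.73
Solving simultaneously: a = 76.9179, b = 166.845.

76.92 kg monoammonium phosphate, 166.85 kg product B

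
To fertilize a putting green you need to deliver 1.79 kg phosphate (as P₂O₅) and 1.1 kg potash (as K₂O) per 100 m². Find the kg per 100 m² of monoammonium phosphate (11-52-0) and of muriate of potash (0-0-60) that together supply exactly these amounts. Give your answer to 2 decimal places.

3.44 kg monoammonium phosphate, 1.83 kg muriate of potash

With a, b = kg per 100 m² of monoammonium phosphate and muriate of potash:
P₂O₅: 0.52·a + 0·b = 1.79
K₂O: 0·a + 0.6·b = 1.1
Solving simultaneously: a = 3.44231, b = 1.83333.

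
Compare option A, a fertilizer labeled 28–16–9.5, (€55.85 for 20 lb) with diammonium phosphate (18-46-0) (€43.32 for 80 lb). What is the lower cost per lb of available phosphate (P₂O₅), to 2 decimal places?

€1.18 per lb P₂O₅ (diammonium phosphate)

option A: P₂O₅ per bag = 20 × 16% = 3.2 lb; cost = 55.85 / 3.2 = €17.4531/lb P₂O₅.
diammonium phosphate: P₂O₅ per bag = 80 × 46% = 36.8 lb; cost = 43.32 / 36.8 = €1.1772/lb P₂O₅.
diammonium phosphate is cheaper.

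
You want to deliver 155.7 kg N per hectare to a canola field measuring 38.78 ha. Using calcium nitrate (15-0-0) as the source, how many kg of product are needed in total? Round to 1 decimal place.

40253.6 kg

Product per hectare = 155.7 / 15% = 1038 kg.
Total product = 1038 × 38.78 = 40253.64 kg.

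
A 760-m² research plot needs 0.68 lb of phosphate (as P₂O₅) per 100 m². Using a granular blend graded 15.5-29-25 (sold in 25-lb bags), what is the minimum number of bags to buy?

Product per 100 m² = 0.68 / 29% = 2.34483 lb.
Total product = 2.34483 × 760 / 100 = 17.8207 lb.
Bags = ⌈17.8207 / 25⌉ = 1.

1 bags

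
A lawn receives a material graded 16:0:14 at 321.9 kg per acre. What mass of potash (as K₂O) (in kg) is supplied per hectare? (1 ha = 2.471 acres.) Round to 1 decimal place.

111.4 kg K₂O per hectare

K₂O per acre = 321.9 × 14% = 45.066 kg.
Convert to per hectare: 45.066 × 2.471 = 111.358 kg.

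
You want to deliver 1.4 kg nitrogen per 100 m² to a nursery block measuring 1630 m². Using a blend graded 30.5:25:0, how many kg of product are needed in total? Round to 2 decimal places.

74.82 kg

Product per 100 m² = 1.4 / 30.5% = 4.59016 kg.
Total product = 4.59016 × 1630 / 100 = 74.8197 kg.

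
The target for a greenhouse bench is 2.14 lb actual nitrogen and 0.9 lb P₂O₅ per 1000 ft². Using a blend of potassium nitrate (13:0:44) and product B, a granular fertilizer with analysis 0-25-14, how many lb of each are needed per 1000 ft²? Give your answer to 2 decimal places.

16.46 lb potassium nitrate, 3.60 lb product B

With a, b = lb per 1000 ft² of potassium nitrate and product B:
N: 0.13·a + 0·b = 2.14
P₂O₅: 0·a + 0.25·b = 0.9
Solving simultaneously: a = 16.4615, b = 3.6.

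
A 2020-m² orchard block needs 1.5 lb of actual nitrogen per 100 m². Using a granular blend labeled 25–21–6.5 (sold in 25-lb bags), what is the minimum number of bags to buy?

Product per 100 m² = 1.5 / 25% = 6 lb.
Total product = 6 × 2020 / 100 = 121.2 lb.
Bags = ⌈121.2 / 25⌉ = 5.

5 bags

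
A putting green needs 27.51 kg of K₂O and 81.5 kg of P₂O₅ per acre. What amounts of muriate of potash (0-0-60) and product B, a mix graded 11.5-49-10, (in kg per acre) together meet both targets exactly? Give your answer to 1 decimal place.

18.1 kg muriate of potash, 166.3 kg product B

Let a = kg of muriate of potash, b = kg of product B (per acre).
K₂O: 0.6·a + 0.1·b = 27.51
P₂O₅: 0·a + 0.49·b = 81.5
Solving simultaneously: a = 18.1289, b = 166.327.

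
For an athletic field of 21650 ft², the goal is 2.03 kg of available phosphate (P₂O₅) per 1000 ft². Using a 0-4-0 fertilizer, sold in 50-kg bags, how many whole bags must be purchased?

Product per 1000 ft² = 2.03 / 4% = 50.75 kg.
Total product = 50.75 × 21650 / 1000 = 1098.74 kg.
Bags = ⌈1098.74 / 50⌉ = 22.

22 bags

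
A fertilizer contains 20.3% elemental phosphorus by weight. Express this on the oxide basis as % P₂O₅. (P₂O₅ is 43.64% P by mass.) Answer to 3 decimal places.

46.517% P₂O₅

%P₂O₅ = 20.3 / 0.4364 = 46.51696%.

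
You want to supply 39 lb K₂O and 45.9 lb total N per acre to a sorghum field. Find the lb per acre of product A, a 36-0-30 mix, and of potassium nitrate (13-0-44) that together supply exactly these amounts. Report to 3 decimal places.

Let a = lb of product A, b = lb of potassium nitrate (per acre).
K₂O: 0.3·a + 0.44·b = 39
N: 0.36·a + 0.13·b = 45.9
From row1: a = (39 − 0.44·b) / 0.3.
Into row2: 0.36·(39 − 0.44·b)/0.3 + 0.13·b = 45.9 → b = 2.26131, a = 126.6834.

126.683 lb product A, 2.261 lb potassium nitrate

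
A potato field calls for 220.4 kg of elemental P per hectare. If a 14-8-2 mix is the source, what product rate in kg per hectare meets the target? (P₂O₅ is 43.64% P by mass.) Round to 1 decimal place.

6313.0 kg of product per hectare

As P₂O₅: 220.4 / 0.4364 = 505.041 kg per hectare.
Product per hectare = 505.041 / 8% = 6313.02 kg.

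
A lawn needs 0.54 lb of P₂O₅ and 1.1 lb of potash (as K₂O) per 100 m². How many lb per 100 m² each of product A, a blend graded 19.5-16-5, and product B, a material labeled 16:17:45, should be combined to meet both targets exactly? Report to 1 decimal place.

Let a = lb of product A, b = lb of product B (per 100 m²).
P₂O₅: 0.16·a + 0.17·b = 0.54
K₂O: 0.05·a + 0.45·b = 1.1
Eliminate a: (row1) − 0.16/0.05·(row2) → -1.27·b = -2.98, so b = 2.34646.
Back-substitute: a = (0.54 − 0.17·2.34646) / 0.16 = 0.88189.

0.9 lb product A, 2.3 lb product B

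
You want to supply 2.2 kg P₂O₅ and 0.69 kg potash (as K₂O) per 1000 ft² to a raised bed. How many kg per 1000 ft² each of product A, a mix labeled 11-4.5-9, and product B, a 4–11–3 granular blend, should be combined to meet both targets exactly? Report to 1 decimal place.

Let a = kg of product A, b = kg of product B (per 1000 ft²).
P₂O₅: 0.045·a + 0.11·b = 2.2
K₂O: 0.09·a + 0.03·b = 0.69
Solving simultaneously: a = 1.15789, b = 19.5263.

1.2 kg product A, 19.5 kg product B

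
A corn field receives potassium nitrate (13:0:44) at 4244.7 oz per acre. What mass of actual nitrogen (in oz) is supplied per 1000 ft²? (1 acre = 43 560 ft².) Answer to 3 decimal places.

nitrogen per acre = 4244.7 × 13% = 551.811 oz.
Convert to per 1000 ft²: 551.811 × 0.0229568 = 12.6678 oz.

12.668 oz N per thousand sq ft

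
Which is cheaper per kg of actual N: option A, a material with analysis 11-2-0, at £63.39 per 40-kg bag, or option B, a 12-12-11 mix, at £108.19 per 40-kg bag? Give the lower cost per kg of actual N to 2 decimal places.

option A: N per bag = 40 × 11% = 4.4 kg; cost = 63.39 / 4.4 = £14.4068/kg N.
option B: N per bag = 40 × 12% = 4.8 kg; cost = 108.19 / 4.8 = £22.5396/kg N.
option A is cheaper.

£14.41 per kg N (option A)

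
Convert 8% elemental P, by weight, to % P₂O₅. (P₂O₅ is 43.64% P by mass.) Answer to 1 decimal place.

18.3% P₂O₅

%P₂O₅ = 8 / 0.4364 = 18.3318%.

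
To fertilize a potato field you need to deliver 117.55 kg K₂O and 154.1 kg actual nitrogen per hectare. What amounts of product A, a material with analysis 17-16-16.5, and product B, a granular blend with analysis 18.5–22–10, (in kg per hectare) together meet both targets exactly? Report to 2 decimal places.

468.52 kg product A, 402.44 kg product B

Let a = kg of product A, b = kg of product B (per hectare).
K₂O: 0.165·a + 0.1·b = 117.55
N: 0.17·a + 0.185·b = 154.1
Eliminate b: (row1) − 0.1/0.185·(row2) → 0.0731081·a = 34.2527, so a = 468.521.
Then b = (154.1 − 0.17·468.521) / 0.185 = 402.4399.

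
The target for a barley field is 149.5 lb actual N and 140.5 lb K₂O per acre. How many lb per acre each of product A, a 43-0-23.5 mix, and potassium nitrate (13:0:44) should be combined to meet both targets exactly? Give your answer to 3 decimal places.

299.496 lb product A, 159.360 lb potassium nitrate

With a, b = lb per acre of product A and potassium nitrate:
N: 0.43·a + 0.13·b = 149.5
K₂O: 0.235·a + 0.44·b = 140.5
Eliminate a: (row1) − 0.43/0.235·(row2) → -0.675106·b = -107.585, so b = 159.3602.
Back-substitute: a = (149.5 − 0.13·159.3602) / 0.43 = 299.4957.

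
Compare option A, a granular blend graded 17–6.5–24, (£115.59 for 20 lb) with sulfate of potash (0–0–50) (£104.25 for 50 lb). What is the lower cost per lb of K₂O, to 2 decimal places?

£4.17 per lb K₂O (sulfate of potash)

option A: K₂O per bag = 20 × 24% = 4.8 lb; cost = 115.59 / 4.8 = £24.0813/lb K₂O.
sulfate of potash: K₂O per bag = 50 × 50% = 25 lb; cost = 104.25 / 25 = £4.1700/lb K₂O.
sulfate of potash is cheaper.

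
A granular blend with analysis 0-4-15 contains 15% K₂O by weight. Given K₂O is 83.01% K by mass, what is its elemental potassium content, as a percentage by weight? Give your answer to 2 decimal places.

%K = 15 × 0.8301 = 12.4515%.

12.45% K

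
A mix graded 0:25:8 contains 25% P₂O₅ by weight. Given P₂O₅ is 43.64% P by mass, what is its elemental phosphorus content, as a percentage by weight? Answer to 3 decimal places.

10.910% P

%P = 25 × 0.4364 = 10.91%.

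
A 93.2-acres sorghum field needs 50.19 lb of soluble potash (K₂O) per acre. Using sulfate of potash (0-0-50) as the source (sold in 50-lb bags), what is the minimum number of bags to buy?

188 bags

Product per acre = 50.19 / 50% = 100.38 lb.
Total product = 100.38 × 93.2 = 9355.42 lb.
Bags = ⌈9355.42 / 50⌉ = 188.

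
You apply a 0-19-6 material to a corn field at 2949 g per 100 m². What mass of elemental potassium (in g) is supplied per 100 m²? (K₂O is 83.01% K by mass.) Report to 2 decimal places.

K₂O per 100 m² = 2949 × 6% = 176.94 g.
Elemental K = 176.94 × 0.8301 = 146.878 g per 100 m².

146.88 g K per hundred sq m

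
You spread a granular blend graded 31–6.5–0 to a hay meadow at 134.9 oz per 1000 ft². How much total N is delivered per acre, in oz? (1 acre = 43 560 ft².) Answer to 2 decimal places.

nitrogen per 1000 ft² = 134.9 × 31% = 41.819 oz.
Convert to per acre: 41.819 × 43.56 = 1821.636 oz.

1821.64 oz N per acre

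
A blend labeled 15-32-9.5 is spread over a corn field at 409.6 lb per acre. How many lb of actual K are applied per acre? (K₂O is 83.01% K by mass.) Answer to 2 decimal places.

32.30 lb K per acre

K₂O per acre = 409.6 × 9.5% = 38.912 lb.
Elemental K = 38.912 × 0.8301 = 32.3009 lb per acre.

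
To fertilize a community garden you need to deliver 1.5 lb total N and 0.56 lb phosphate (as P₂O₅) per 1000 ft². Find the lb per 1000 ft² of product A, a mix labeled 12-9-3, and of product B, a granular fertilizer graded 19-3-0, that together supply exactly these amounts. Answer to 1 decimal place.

Per-1000 ft² balance (a = product A, b = product B):
N: 0.12·a + 0.19·b = 1.5
P₂O₅: 0.09·a + 0.03·b = 0.56
Solving simultaneously: a = 4.54815, b = 5.02222.

4.5 lb product A, 5.0 lb product B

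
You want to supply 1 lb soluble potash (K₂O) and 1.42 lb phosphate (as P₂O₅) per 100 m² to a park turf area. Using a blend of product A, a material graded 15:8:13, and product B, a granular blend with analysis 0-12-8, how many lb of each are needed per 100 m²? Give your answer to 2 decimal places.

Per-100 m² balance (a = product A, b = product B):
K₂O: 0.13·a + 0.08·b = 1
P₂O₅: 0.08·a + 0.12·b = 1.42
From row1: a = (1 − 0.08·b) / 0.13.
Into row2: 0.08·(1 − 0.08·b)/0.13 + 0.12·b = 1.42 → b = 11.3696, a = 0.695652.

0.70 lb product A, 11.37 lb product B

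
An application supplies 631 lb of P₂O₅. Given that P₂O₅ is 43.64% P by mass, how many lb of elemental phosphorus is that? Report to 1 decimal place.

275.4 lb P

P = 631 × 0.4364 = 275.368 lb.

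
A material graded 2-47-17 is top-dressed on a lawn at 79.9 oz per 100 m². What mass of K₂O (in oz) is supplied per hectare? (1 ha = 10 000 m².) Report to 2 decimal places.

K₂O per 100 m² = 79.9 × 17% = 13.583 oz.
Convert to per hectare: 13.583 × 100 = 1358.3 oz.

1358.30 oz K₂O per hectare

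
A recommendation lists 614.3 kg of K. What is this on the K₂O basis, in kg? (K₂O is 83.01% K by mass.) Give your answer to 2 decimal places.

K₂O = 614.3 / 0.8301 = 740.031 kg.

740.03 kg K₂O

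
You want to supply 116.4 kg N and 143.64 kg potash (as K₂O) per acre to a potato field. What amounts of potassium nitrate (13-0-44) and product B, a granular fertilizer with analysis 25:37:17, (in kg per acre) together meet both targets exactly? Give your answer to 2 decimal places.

183.41 kg potassium nitrate, 370.23 kg product B

Let a = kg of potassium nitrate, b = kg of product B (per acre).
N: 0.13·a + 0.25·b = 116.4
K₂O: 0.44·a + 0.17·b = 143.64
Eliminate a: (row1) − 0.13/0.44·(row2) → 0.199773·b = 73.9609, so b = 370.225.
Back-substitute: a = (116.4 − 0.25·370.225) / 0.13 = 183.413.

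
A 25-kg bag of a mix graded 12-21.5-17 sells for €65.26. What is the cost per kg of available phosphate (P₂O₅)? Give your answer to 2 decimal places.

P₂O₅ in bag = 25 × 21.5% = 5.375 kg.
Cost per kg P₂O₅ = €65.26 / 5.375 = €12.1414.

€12.14 per kg P₂O₅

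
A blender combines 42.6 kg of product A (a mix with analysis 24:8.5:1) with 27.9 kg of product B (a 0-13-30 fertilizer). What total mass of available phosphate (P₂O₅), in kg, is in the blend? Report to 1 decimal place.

P₂O₅ mass = 8.5%×42.6 + 13%×27.9 = 7.248 kg.

7.2 kg P₂O₅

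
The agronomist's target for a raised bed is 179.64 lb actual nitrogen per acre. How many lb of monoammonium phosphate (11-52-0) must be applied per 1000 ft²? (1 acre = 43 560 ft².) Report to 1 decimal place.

Product per acre = 179.64 / 11% = 1633.09 lb.
Convert to per 1000 ft²: 1633.09 × 0.0229568 = 37.4906 lb.

37.5 lb of product per thousand sq ft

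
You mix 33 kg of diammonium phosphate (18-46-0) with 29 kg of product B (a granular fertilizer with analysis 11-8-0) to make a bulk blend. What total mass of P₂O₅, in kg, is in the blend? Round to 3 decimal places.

17.500 kg P₂O₅

P₂O₅ mass = 46%×33 + 8%×29 = 17.5 kg.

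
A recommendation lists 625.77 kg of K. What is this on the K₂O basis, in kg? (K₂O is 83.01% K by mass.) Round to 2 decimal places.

753.85 kg K₂O

K₂O = 625.77 / 0.8301 = 753.849 kg.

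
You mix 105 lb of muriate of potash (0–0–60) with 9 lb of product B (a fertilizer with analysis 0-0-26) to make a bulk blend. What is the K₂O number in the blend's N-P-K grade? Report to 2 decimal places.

57.32% K₂O

Total mass = 105 + 9 = 114 lb.
K₂O mass = 60%×105 + 26%×9 = 65.34 lb.
% K₂O = 65.34 / 114 = 57.3158%.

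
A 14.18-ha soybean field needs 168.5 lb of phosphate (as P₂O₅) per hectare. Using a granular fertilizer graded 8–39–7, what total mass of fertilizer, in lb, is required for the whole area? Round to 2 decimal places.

Product per hectare = 168.5 / 39% = 432.051 lb.
Total product = 432.051 × 14.18 = 6126.487 lb.

6126.49 lb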